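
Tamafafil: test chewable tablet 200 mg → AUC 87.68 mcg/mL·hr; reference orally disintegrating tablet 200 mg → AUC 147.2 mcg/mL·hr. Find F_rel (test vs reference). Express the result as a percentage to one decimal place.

F_rel = (AUC_test/D_test) / (AUC_ref/D_ref)
      = (87.68/200) / (147.2/200)
      = 0.4384 / 0.736 = 0.5957 = 59.57%

F_rel = 59.6%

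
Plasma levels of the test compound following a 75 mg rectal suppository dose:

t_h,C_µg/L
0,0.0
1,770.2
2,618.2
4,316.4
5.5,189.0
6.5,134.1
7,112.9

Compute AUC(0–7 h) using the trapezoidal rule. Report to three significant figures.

AUC = 2620 µg/L·h

Trapezoidal AUC_0→7:
  [0→1]: (0.0+770.2)/2 × 1 = 385.1
  [1→2]: (770.2+618.2)/2 × 1 = 694.2
  [2→4]: (618.2+316.4)/2 × 2 = 934.6
  [4→5.5]: (316.4+189.0)/2 × 1.5 = 379.05
  [5.5→6.5]: (189.0+134.1)/2 × 1 = 161.55
  [6.5→7]: (134.1+112.9)/2 × 0.5 = 61.75
  Sum = 2616.25 µg/L·h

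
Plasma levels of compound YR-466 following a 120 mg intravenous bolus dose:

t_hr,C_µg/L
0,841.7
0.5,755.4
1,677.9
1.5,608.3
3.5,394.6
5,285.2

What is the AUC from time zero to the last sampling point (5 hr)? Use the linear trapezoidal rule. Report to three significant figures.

AUC = 2590 µg/L·hr

Trapezoidal AUC_0→5:
  [0→0.5]: (841.7+755.4)/2 × 0.5 = 399.275
  [0.5→1]: (755.4+677.9)/2 × 0.5 = 358.325
  [1→1.5]: (677.9+608.3)/2 × 0.5 = 321.55
  [1.5→3.5]: (608.3+394.6)/2 × 2 = 1002.9
  [3.5→5]: (394.6+285.2)/2 × 1.5 = 509.85
  Sum = 2591.9 µg/L·hr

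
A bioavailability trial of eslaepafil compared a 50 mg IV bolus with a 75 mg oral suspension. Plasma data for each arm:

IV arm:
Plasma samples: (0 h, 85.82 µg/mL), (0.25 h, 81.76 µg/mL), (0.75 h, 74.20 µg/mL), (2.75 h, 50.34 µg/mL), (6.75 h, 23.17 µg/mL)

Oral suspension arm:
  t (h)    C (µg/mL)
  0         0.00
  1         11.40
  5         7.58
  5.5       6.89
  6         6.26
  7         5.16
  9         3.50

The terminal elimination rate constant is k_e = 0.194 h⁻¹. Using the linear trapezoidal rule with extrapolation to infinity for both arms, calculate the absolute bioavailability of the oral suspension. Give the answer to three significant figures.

F = 0.123

Trapezoidal AUC_0→6.75 (IV):
  [0→0.25]: (85.82+81.76)/2 × 0.25 = 20.9475
  [0.25→0.75]: (81.76+74.20)/2 × 0.5 = 38.99
  [0.75→2.75]: (74.20+50.34)/2 × 2 = 124.54
  [2.75→6.75]: (50.34+23.17)/2 × 4 = 147.02
  Sum = 331.4975 µg/mL·h
IV tail: 23.17/0.194 = 119.433; AUC_iv,0→∞ = 331.4975 + 119.433 = 450.9305 µg/mL·h
Trapezoidal AUC_0→9 (oral suspension):
  [0→1]: (0.00+11.40)/2 × 1 = 5.7
  [1→5]: (11.40+7.58)/2 × 4 = 37.96
  [5→5.5]: (7.58+6.89)/2 × 0.5 = 3.6175
  [5.5→6]: (6.89+6.26)/2 × 0.5 = 3.2875
  [6→7]: (6.26+5.16)/2 × 1 = 5.71
  [7→9]: (5.16+3.50)/2 × 2 = 8.66
  Sum = 64.935 µg/mL·h
oral suspension tail: 3.50/0.194 = 18.041; AUC_ev,0→∞ = 64.935 + 18.041 = 82.976 µg/mL·h
F = (AUC_ev/D_ev)/(AUC_iv/D_iv) = (82.976/75)/(450.9305/50) = 1.10635/9.01861 = 0.1227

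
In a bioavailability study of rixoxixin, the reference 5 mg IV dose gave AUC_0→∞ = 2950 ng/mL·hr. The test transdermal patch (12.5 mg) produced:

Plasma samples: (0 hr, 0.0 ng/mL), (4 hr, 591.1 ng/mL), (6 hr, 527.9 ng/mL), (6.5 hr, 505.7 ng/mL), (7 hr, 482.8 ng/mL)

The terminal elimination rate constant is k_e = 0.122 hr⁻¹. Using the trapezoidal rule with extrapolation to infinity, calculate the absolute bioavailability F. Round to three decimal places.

F = 0.917

Trapezoidal AUC_0→7 (transdermal patch):
  [0→4]: (0.0+591.1)/2 × 4 = 1182.2
  [4→6]: (591.1+527.9)/2 × 2 = 1119.0
  [6→6.5]: (527.9+505.7)/2 × 0.5 = 258.4
  [6.5→7]: (505.7+482.8)/2 × 0.5 = 247.125
  Sum = 2806.725 ng/mL·hr
Tail: C_last/k_e = 482.8/0.122 = 3957.377
AUC_0→∞ (transdermal patch) = 2806.725 + 3957.377 = 6764.102 ng/mL·hr
F = (AUC_ev/D_ev)/(AUC_iv/D_iv) = (6764.102/12.5)/(2950/5) = 541.12816/590 = 0.9172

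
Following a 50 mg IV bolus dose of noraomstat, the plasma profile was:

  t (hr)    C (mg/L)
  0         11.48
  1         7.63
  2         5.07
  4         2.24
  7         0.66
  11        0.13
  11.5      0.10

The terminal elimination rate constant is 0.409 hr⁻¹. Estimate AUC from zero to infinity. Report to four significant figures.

AUC = 29.45 mg/L·hr

Trapezoidal AUC_0→11.5:
  [0→1]: (11.48+7.63)/2 × 1 = 9.555
  [1→2]: (7.63+5.07)/2 × 1 = 6.35
  [2→4]: (5.07+2.24)/2 × 2 = 7.31
  [4→7]: (2.24+0.66)/2 × 3 = 4.35
  [7→11]: (0.66+0.13)/2 × 4 = 1.58
  [11→11.5]: (0.13+0.10)/2 × 0.5 = 0.0575
  Sum = 29.2025 mg/L·hr
Extrapolated tail: C_last / k_e = 0.10 / 0.409 = 0.244
AUC_0→∞ = 29.2025 + 0.244 = 29.4465 mg/L·hr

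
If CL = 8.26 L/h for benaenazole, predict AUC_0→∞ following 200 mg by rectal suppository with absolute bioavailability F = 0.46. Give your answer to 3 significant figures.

AUC = 11.1 mg/L·h

AUC_0→∞ = F × Dose / CL
        = 0.46 × 200 / 8.26 = 11.138 mg/L·h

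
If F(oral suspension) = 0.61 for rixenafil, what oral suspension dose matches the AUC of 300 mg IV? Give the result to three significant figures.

For equal systemic exposure: F × D_ev = D_iv
D_ev = D_iv / F = 300 / 0.61 = 491.803 mg

D_oral = 492 mg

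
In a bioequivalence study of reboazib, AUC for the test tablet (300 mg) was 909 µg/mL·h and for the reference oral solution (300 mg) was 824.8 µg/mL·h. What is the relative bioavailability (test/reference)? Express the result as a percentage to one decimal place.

F_rel = (AUC_test/D_test) / (AUC_ref/D_ref)
      = (909/300) / (824.8/300)
      = 3.03 / 2.74933 = 1.1021 = 110.21%

F_rel = 110.2%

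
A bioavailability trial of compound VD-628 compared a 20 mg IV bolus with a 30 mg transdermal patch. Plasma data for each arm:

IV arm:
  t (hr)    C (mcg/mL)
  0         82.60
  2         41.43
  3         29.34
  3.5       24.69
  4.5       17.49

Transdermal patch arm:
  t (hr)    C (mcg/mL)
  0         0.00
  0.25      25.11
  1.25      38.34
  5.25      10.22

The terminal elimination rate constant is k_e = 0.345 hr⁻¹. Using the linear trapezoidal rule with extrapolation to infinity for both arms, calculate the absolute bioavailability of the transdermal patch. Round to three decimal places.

F = 0.440

Trapezoidal AUC_0→4.5 (IV):
  [0→2]: (82.60+41.43)/2 × 2 = 124.03
  [2→3]: (41.43+29.34)/2 × 1 = 35.385
  [3→3.5]: (29.34+24.69)/2 × 0.5 = 13.5075
  [3.5→4.5]: (24.69+17.49)/2 × 1 = 21.09
  Sum = 194.0125 mcg/mL·hr
IV tail: 17.49/0.345 = 50.696; AUC_iv,0→∞ = 194.0125 + 50.696 = 244.7085 mcg/mL·hr
Trapezoidal AUC_0→5.25 (transdermal patch):
  [0→0.25]: (0.00+25.11)/2 × 0.25 = 3.13875
  [0.25→1.25]: (25.11+38.34)/2 × 1 = 31.725
  [1.25→5.25]: (38.34+10.22)/2 × 4 = 97.12
  Sum = 131.98375 mcg/mL·hr
transdermal patch tail: 10.22/0.345 = 29.623; AUC_ev,0→∞ = 131.98375 + 29.623 = 161.60675 mcg/mL·hr
F = (AUC_ev/D_ev)/(AUC_iv/D_iv) = (161.60675/30)/(244.7085/20) = 5.38689/12.235425 = 0.4403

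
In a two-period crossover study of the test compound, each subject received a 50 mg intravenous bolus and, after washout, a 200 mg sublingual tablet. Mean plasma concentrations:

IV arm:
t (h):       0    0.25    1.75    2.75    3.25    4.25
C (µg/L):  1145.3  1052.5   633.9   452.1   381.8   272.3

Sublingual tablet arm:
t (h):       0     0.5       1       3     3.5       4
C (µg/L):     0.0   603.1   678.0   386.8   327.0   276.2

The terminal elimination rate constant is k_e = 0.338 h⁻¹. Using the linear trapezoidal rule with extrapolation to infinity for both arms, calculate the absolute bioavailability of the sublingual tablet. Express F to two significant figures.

Trapezoidal AUC_0→4.25 (IV):
  [0→0.25]: (1145.3+1052.5)/2 × 0.25 = 274.725
  [0.25→1.75]: (1052.5+633.9)/2 × 1.5 = 1264.8
  [1.75→2.75]: (633.9+452.1)/2 × 1 = 543.0
  [2.75→3.25]: (452.1+381.8)/2 × 0.5 = 208.475
  [3.25→4.25]: (381.8+272.3)/2 × 1 = 327.05
  Sum = 2618.05 µg/L·h
IV tail: 272.3/0.338 = 805.621; AUC_iv,0→∞ = 2618.05 + 805.621 = 3423.671 µg/L·h
Trapezoidal AUC_0→4 (sublingual tablet):
  [0→0.5]: (0.0+603.1)/2 × 0.5 = 150.775
  [0.5→1]: (603.1+678.0)/2 × 0.5 = 320.275
  [1→3]: (678.0+386.8)/2 × 2 = 1064.8
  [3→3.5]: (386.8+327.0)/2 × 0.5 = 178.45
  [3.5→4]: (327.0+276.2)/2 × 0.5 = 150.8
  Sum = 1865.1 µg/L·h
sublingual tablet tail: 276.2/0.338 = 817.160; AUC_ev,0→∞ = 1865.1 + 817.160 = 2682.26 µg/L·h
F = (AUC_ev/D_ev)/(AUC_iv/D_iv) = (2682.26/200)/(3423.671/50) = 13.4113/68.47342 = 0.1959

F = 0.20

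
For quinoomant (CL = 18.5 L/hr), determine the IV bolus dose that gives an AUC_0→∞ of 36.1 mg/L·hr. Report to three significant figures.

Dose = 668 mg

Dose_iv = CL × AUC_0→∞
     = 18.5 × 36.1 = 667.85 mg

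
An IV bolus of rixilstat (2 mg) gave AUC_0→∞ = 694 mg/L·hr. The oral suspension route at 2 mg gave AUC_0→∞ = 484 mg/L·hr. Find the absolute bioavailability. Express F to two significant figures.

F = (AUC_ev / D_ev) / (AUC_iv / D_iv)
  = (484/2) / (694/2)
  = 242 / 347 = 0.6974

F = 0.70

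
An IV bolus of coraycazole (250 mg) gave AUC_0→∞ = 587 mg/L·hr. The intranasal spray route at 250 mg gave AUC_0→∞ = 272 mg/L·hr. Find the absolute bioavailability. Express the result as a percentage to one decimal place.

F = (AUC_ev / D_ev) / (AUC_iv / D_iv)
  = (272/250) / (587/250)
  = 1.088 / 2.348 = 0.4634
  = 46.34%

F = 46.3%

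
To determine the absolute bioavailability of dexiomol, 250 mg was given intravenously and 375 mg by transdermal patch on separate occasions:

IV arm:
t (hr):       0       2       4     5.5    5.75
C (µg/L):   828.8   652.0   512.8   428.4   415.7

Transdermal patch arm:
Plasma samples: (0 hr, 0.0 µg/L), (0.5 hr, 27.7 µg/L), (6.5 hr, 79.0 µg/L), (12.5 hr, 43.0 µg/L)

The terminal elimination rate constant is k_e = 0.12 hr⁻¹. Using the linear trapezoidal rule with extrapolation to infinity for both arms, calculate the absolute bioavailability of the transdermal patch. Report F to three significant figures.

Trapezoidal AUC_0→5.75 (IV):
  [0→2]: (828.8+652.0)/2 × 2 = 1480.8
  [2→4]: (652.0+512.8)/2 × 2 = 1164.8
  [4→5.5]: (512.8+428.4)/2 × 1.5 = 705.9
  [5.5→5.75]: (428.4+415.7)/2 × 0.25 = 105.5125
  Sum = 3457.0125 µg/L·hr
IV tail: 415.7/0.12 = 3464.167; AUC_iv,0→∞ = 3457.0125 + 3464.167 = 6921.1795 µg/L·hr
Trapezoidal AUC_0→12.5 (transdermal patch):
  [0→0.5]: (0.0+27.7)/2 × 0.5 = 6.925
  [0.5→6.5]: (27.7+79.0)/2 × 6 = 320.1
  [6.5→12.5]: (79.0+43.0)/2 × 6 = 366.0
  Sum = 693.025 µg/L·hr
transdermal patch tail: 43.0/0.12 = 358.333; AUC_ev,0→∞ = 693.025 + 358.333 = 1051.358 µg/L·hr
F = (AUC_ev/D_ev)/(AUC_iv/D_iv) = (1051.358/375)/(6921.1795/250) = 2.80362/27.684718 = 0.1013

F = 0.101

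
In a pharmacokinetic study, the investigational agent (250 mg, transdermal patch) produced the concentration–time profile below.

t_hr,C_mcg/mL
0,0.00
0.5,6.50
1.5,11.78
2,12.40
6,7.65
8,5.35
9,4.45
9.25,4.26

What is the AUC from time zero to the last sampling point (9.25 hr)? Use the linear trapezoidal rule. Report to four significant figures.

Trapezoidal AUC_0→9.25:
  [0→0.5]: (0.00+6.50)/2 × 0.5 = 1.625
  [0.5→1.5]: (6.50+11.78)/2 × 1 = 9.14
  [1.5→2]: (11.78+12.40)/2 × 0.5 = 6.045
  [2→6]: (12.40+7.65)/2 × 4 = 40.1
  [6→8]: (7.65+5.35)/2 × 2 = 13.0
  [8→9]: (5.35+4.45)/2 × 1 = 4.9
  [9→9.25]: (4.45+4.26)/2 × 0.25 = 1.08875
  Sum = 75.89875 mcg/mL·hr

AUC = 75.90 mcg/mL·hr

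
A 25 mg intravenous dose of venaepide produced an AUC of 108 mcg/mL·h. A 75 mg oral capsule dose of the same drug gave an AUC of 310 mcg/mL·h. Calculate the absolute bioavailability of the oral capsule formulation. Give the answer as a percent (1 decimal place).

F = (AUC_ev / D_ev) / (AUC_iv / D_iv)
  = (310/75) / (108/25)
  = 4.13333 / 4.32 = 0.9568
  = 95.68%

F = 95.7%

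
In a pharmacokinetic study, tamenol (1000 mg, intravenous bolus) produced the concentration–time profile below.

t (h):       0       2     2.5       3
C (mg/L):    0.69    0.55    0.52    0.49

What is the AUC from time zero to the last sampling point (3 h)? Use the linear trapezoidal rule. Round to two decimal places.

Trapezoidal AUC_0→3:
  [0→2]: (0.69+0.55)/2 × 2 = 1.24
  [2→2.5]: (0.55+0.52)/2 × 0.5 = 0.2675
  [2.5→3]: (0.52+0.49)/2 × 0.5 = 0.2525
  Sum = 1.76 mg/L·h

AUC = 1.76 mg/L·h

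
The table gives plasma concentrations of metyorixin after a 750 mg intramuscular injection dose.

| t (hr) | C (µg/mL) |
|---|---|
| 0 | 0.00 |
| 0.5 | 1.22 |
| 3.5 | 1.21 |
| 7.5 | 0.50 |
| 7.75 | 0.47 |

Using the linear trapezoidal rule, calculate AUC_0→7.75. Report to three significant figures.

Trapezoidal AUC_0→7.75:
  [0→0.5]: (0.00+1.22)/2 × 0.5 = 0.305
  [0.5→3.5]: (1.22+1.21)/2 × 3 = 3.645
  [3.5→7.5]: (1.21+0.50)/2 × 4 = 3.42
  [7.5→7.75]: (0.50+0.47)/2 × 0.25 = 0.12125
  Sum = 7.49125 µg/mL·hr

AUC = 7.49 µg/mL·hr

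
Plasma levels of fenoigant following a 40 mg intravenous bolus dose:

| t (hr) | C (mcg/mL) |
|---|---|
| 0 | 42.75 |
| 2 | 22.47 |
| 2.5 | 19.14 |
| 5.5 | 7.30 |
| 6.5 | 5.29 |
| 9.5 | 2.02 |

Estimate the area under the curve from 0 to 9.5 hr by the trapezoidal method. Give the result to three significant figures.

Trapezoidal AUC_0→9.5:
  [0→2]: (42.75+22.47)/2 × 2 = 65.22
  [2→2.5]: (22.47+19.14)/2 × 0.5 = 10.4025
  [2.5→5.5]: (19.14+7.30)/2 × 3 = 39.66
  [5.5→6.5]: (7.30+5.29)/2 × 1 = 6.295
  [6.5→9.5]: (5.29+2.02)/2 × 3 = 10.965
  Sum = 132.5425 mcg/mL·hr

AUC = 133 mcg/mL·hr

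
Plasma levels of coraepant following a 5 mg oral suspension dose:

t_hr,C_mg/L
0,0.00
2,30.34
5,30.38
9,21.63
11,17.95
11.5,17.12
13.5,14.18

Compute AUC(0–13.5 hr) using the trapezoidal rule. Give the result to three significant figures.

AUC = 305 mg/L·hr

Trapezoidal AUC_0→13.5:
  [0→2]: (0.00+30.34)/2 × 2 = 30.34
  [2→5]: (30.34+30.38)/2 × 3 = 91.08
  [5→9]: (30.38+21.63)/2 × 4 = 104.02
  [9→11]: (21.63+17.95)/2 × 2 = 39.58
  [11→11.5]: (17.95+17.12)/2 × 0.5 = 8.7675
  [11.5→13.5]: (17.12+14.18)/2 × 2 = 31.3
  Sum = 305.0875 mg/L·hr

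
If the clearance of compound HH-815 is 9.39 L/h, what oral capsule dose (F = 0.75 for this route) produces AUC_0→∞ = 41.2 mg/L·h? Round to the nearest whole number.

Dose = 516 mg

Dose = CL × AUC_0→∞ / F
     = 9.39 × 41.2 / 0.75 = 515.824 mg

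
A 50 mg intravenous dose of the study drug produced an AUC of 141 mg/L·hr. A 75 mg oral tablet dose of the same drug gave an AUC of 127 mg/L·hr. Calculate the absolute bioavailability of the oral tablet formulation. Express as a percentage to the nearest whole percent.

F = (AUC_ev / D_ev) / (AUC_iv / D_iv)
  = (127/75) / (141/50)
  = 1.69333 / 2.82 = 0.6005
  = 60.05%

F = 60%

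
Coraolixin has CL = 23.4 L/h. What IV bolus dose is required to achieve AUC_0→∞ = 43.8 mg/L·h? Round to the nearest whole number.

Dose = 1025 mg

Dose_iv = CL × AUC_0→∞
     = 23.4 × 43.8 = 1024.92 mg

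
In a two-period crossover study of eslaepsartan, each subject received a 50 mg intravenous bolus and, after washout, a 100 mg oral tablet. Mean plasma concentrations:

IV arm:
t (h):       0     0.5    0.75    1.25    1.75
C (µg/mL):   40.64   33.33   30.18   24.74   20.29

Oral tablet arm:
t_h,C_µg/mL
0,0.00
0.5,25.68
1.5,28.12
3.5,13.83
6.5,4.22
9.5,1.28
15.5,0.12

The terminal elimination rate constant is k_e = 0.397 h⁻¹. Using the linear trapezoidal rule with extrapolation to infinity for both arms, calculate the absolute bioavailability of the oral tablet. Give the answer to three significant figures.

F = 0.561

Trapezoidal AUC_0→1.75 (IV):
  [0→0.5]: (40.64+33.33)/2 × 0.5 = 18.4925
  [0.5→0.75]: (33.33+30.18)/2 × 0.25 = 7.93875
  [0.75→1.25]: (30.18+24.74)/2 × 0.5 = 13.73
  [1.25→1.75]: (24.74+20.29)/2 × 0.5 = 11.2575
  Sum = 51.41875 µg/mL·h
IV tail: 20.29/0.397 = 51.108; AUC_iv,0→∞ = 51.41875 + 51.108 = 102.52675 µg/mL·h
Trapezoidal AUC_0→15.5 (oral tablet):
  [0→0.5]: (0.00+25.68)/2 × 0.5 = 6.42
  [0.5→1.5]: (25.68+28.12)/2 × 1 = 26.9
  [1.5→3.5]: (28.12+13.83)/2 × 2 = 41.95
  [3.5→6.5]: (13.83+4.22)/2 × 3 = 27.075
  [6.5→9.5]: (4.22+1.28)/2 × 3 = 8.25
  [9.5→15.5]: (1.28+0.12)/2 × 6 = 4.2
  Sum = 114.795 µg/mL·h
oral tablet tail: 0.12/0.397 = 0.302; AUC_ev,0→∞ = 114.795 + 0.302 = 115.097 µg/mL·h
F = (AUC_ev/D_ev)/(AUC_iv/D_iv) = (115.097/100)/(102.52675/50) = 1.15097/2.050535 = 0.5613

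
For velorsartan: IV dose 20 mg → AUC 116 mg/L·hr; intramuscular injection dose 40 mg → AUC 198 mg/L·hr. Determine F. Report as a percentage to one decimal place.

F = 85.3%

F = (AUC_ev / D_ev) / (AUC_iv / D_iv)
  = (198/40) / (116/20)
  = 4.95 / 5.8 = 0.8534
  = 85.34%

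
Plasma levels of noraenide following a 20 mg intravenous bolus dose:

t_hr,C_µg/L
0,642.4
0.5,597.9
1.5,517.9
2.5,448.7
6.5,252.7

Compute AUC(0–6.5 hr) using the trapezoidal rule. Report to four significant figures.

Trapezoidal AUC_0→6.5:
  [0→0.5]: (642.4+597.9)/2 × 0.5 = 310.075
  [0.5→1.5]: (597.9+517.9)/2 × 1 = 557.9
  [1.5→2.5]: (517.9+448.7)/2 × 1 = 483.3
  [2.5→6.5]: (448.7+252.7)/2 × 4 = 1402.8
  Sum = 2754.075 µg/L·hr

AUC = 2754 µg/L·hr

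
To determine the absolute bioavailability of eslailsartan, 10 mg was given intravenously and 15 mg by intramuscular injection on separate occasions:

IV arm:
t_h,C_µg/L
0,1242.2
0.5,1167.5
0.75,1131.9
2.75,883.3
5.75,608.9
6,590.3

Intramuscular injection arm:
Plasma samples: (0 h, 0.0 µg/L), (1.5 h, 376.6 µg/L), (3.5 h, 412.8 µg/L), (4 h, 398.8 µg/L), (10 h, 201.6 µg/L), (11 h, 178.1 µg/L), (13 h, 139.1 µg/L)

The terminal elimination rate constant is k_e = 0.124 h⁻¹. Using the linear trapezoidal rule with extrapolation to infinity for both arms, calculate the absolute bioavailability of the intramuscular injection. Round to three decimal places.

Trapezoidal AUC_0→6 (IV):
  [0→0.5]: (1242.2+1167.5)/2 × 0.5 = 602.425
  [0.5→0.75]: (1167.5+1131.9)/2 × 0.25 = 287.425
  [0.75→2.75]: (1131.9+883.3)/2 × 2 = 2015.2
  [2.75→5.75]: (883.3+608.9)/2 × 3 = 2238.3
  [5.75→6]: (608.9+590.3)/2 × 0.25 = 149.9
  Sum = 5293.25 µg/L·h
IV tail: 590.3/0.124 = 4760.484; AUC_iv,0→∞ = 5293.25 + 4760.484 = 10053.734 µg/L·h
Trapezoidal AUC_0→13 (intramuscular injection):
  [0→1.5]: (0.0+376.6)/2 × 1.5 = 282.45
  [1.5→3.5]: (376.6+412.8)/2 × 2 = 789.4
  [3.5→4]: (412.8+398.8)/2 × 0.5 = 202.9
  [4→10]: (398.8+201.6)/2 × 6 = 1801.2
  [10→11]: (201.6+178.1)/2 × 1 = 189.85
  [11→13]: (178.1+139.1)/2 × 2 = 317.2
  Sum = 3583.0 µg/L·h
intramuscular injection tail: 139.1/0.124 = 1121.774; AUC_ev,0→∞ = 3583.0 + 1121.774 = 4704.774 µg/L·h
F = (AUC_ev/D_ev)/(AUC_iv/D_iv) = (4704.774/15)/(10053.734/10) = 313.6516/1005.3734 = 0.3120

F = 0.312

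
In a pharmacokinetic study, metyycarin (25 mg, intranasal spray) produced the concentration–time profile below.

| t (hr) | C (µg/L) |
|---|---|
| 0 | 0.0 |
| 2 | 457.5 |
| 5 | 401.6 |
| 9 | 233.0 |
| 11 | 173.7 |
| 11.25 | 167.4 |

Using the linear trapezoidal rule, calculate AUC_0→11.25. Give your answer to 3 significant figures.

AUC = 3460 µg/L·hr

Trapezoidal AUC_0→11.25:
  [0→2]: (0.0+457.5)/2 × 2 = 457.5
  [2→5]: (457.5+401.6)/2 × 3 = 1288.65
  [5→9]: (401.6+233.0)/2 × 4 = 1269.2
  [9→11]: (233.0+173.7)/2 × 2 = 406.7
  [11→11.25]: (173.7+167.4)/2 × 0.25 = 42.6375
  Sum = 3464.6875 µg/L·hr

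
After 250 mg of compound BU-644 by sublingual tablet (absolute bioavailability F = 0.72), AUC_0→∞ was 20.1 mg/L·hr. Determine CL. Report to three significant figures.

CL = 8.96 L/hr

CL = F × Dose / AUC_0→∞
   = 0.72 × 250 / 20.1 = 8.95522 L/hr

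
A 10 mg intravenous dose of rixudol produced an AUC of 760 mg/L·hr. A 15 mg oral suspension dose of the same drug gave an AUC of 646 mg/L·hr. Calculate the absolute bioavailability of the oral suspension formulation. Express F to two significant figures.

F = 0.57

F = (AUC_ev / D_ev) / (AUC_iv / D_iv)
  = (646/15) / (760/10)
  = 43.0667 / 76 = 0.5667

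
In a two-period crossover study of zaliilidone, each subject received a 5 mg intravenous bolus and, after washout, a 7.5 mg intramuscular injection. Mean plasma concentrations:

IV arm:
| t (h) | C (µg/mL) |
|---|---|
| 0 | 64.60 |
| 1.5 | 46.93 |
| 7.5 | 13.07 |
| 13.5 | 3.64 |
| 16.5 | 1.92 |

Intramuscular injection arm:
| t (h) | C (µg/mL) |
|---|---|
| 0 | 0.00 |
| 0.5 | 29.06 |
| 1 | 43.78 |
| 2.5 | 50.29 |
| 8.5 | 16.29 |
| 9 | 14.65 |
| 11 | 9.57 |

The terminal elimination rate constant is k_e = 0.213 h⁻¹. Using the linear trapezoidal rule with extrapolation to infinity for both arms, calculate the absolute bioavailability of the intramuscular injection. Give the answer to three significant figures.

F = 0.750

Trapezoidal AUC_0→16.5 (IV):
  [0→1.5]: (64.60+46.93)/2 × 1.5 = 83.6475
  [1.5→7.5]: (46.93+13.07)/2 × 6 = 180.0
  [7.5→13.5]: (13.07+3.64)/2 × 6 = 50.13
  [13.5→16.5]: (3.64+1.92)/2 × 3 = 8.34
  Sum = 322.1175 µg/mL·h
IV tail: 1.92/0.213 = 9.014; AUC_iv,0→∞ = 322.1175 + 9.014 = 331.1315 µg/mL·h
Trapezoidal AUC_0→11 (intramuscular injection):
  [0→0.5]: (0.00+29.06)/2 × 0.5 = 7.265
  [0.5→1]: (29.06+43.78)/2 × 0.5 = 18.21
  [1→2.5]: (43.78+50.29)/2 × 1.5 = 70.5525
  [2.5→8.5]: (50.29+16.29)/2 × 6 = 199.74
  [8.5→9]: (16.29+14.65)/2 × 0.5 = 7.735
  [9→11]: (14.65+9.57)/2 × 2 = 24.22
  Sum = 327.7225 µg/mL·h
intramuscular injection tail: 9.57/0.213 = 44.930; AUC_ev,0→∞ = 327.7225 + 44.930 = 372.6525 µg/mL·h
F = (AUC_ev/D_ev)/(AUC_iv/D_iv) = (372.6525/7.5)/(331.1315/5) = 49.687/66.2263 = 0.7503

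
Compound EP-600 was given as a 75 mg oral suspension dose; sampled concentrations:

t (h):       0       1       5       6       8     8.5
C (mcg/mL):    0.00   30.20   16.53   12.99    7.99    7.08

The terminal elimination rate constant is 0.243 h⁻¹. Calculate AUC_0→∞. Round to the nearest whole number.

Trapezoidal AUC_0→8.5:
  [0→1]: (0.00+30.20)/2 × 1 = 15.1
  [1→5]: (30.20+16.53)/2 × 4 = 93.46
  [5→6]: (16.53+12.99)/2 × 1 = 14.76
  [6→8]: (12.99+7.99)/2 × 2 = 20.98
  [8→8.5]: (7.99+7.08)/2 × 0.5 = 3.7675
  Sum = 148.0675 mcg/mL·h
Extrapolated tail: C_last / k_e = 7.08 / 0.243 = 29.136
AUC_0→∞ = 148.0675 + 29.136 = 177.2035 mcg/mL·h

AUC = 177 mcg/mL·h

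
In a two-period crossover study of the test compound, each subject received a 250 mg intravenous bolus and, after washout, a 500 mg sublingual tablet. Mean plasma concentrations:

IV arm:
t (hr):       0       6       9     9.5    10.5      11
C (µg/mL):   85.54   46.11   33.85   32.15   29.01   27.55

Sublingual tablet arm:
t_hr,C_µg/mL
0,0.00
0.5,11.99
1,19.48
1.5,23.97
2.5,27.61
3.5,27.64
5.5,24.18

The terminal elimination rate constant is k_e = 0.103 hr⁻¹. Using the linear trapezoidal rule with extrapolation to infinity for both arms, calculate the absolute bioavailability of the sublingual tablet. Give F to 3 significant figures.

F = 0.214

Trapezoidal AUC_0→11 (IV):
  [0→6]: (85.54+46.11)/2 × 6 = 394.95
  [6→9]: (46.11+33.85)/2 × 3 = 119.94
  [9→9.5]: (33.85+32.15)/2 × 0.5 = 16.5
  [9.5→10.5]: (32.15+29.01)/2 × 1 = 30.58
  [10.5→11]: (29.01+27.55)/2 × 0.5 = 14.14
  Sum = 576.11 µg/mL·hr
IV tail: 27.55/0.103 = 267.476; AUC_iv,0→∞ = 576.11 + 267.476 = 843.586 µg/mL·hr
Trapezoidal AUC_0→5.5 (sublingual tablet):
  [0→0.5]: (0.00+11.99)/2 × 0.5 = 2.9975
  [0.5→1]: (11.99+19.48)/2 × 0.5 = 7.8675
  [1→1.5]: (19.48+23.97)/2 × 0.5 = 10.8625
  [1.5→2.5]: (23.97+27.61)/2 × 1 = 25.79
  [2.5→3.5]: (27.61+27.64)/2 × 1 = 27.625
  [3.5→5.5]: (27.64+24.18)/2 × 2 = 51.82
  Sum = 126.9625 µg/mL·hr
sublingual tablet tail: 24.18/0.103 = 234.757; AUC_ev,0→∞ = 126.9625 + 234.757 = 361.7195 µg/mL·hr
F = (AUC_ev/D_ev)/(AUC_iv/D_iv) = (361.7195/500)/(843.586/250) = 0.723439/3.374344 = 0.2144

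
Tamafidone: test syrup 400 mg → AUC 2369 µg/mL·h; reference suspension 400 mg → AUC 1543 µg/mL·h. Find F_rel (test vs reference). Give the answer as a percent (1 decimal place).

F_rel = (AUC_test/D_test) / (AUC_ref/D_ref)
      = (2369/400) / (1543/400)
      = 5.9225 / 3.8575 = 1.5353 = 153.53%

F_rel = 153.5%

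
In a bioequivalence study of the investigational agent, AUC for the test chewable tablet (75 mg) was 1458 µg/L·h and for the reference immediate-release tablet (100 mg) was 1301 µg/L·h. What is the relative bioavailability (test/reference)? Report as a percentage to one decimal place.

F_rel = 149.4%

F_rel = (AUC_test/D_test) / (AUC_ref/D_ref)
      = (1458/75) / (1301/100)
      = 19.44 / 13.01 = 1.4942 = 149.42%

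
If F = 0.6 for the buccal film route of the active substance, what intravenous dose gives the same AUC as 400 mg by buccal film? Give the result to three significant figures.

D_iv = 240 mg

Systemic exposure from an extravascular dose = F × D_ev, so the equivalent IV dose is F × D_ev.
D_iv = F × D_ev = 0.6 × 400 = 240 mg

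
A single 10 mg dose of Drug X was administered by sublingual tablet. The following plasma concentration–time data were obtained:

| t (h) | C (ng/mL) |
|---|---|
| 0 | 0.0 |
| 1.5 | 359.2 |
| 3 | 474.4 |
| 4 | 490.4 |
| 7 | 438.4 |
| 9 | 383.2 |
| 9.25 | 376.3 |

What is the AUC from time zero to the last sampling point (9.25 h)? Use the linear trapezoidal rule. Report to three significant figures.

Trapezoidal AUC_0→9.25:
  [0→1.5]: (0.0+359.2)/2 × 1.5 = 269.4
  [1.5→3]: (359.2+474.4)/2 × 1.5 = 625.2
  [3→4]: (474.4+490.4)/2 × 1 = 482.4
  [4→7]: (490.4+438.4)/2 × 3 = 1393.2
  [7→9]: (438.4+383.2)/2 × 2 = 821.6
  [9→9.25]: (383.2+376.3)/2 × 0.25 = 94.9375
  Sum = 3686.7375 ng/mL·h

AUC = 3690 ng/mL·h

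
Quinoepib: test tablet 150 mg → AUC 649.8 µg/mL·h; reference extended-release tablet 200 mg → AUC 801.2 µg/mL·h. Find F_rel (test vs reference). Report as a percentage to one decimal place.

F_rel = 108.1%

F_rel = (AUC_test/D_test) / (AUC_ref/D_ref)
      = (649.8/150) / (801.2/200)
      = 4.332 / 4.006 = 1.0814 = 108.14%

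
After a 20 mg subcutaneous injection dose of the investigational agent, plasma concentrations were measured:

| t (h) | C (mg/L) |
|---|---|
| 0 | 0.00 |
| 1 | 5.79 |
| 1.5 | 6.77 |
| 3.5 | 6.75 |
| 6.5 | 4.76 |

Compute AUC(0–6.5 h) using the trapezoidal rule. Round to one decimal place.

Trapezoidal AUC_0→6.5:
  [0→1]: (0.00+5.79)/2 × 1 = 2.895
  [1→1.5]: (5.79+6.77)/2 × 0.5 = 3.14
  [1.5→3.5]: (6.77+6.75)/2 × 2 = 13.52
  [3.5→6.5]: (6.75+4.76)/2 × 3 = 17.265
  Sum = 36.82 mg/L·h

AUC = 36.8 mg/L·h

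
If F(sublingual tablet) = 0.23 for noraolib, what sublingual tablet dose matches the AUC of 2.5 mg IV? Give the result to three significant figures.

For equal systemic exposure: F × D_ev = D_iv
D_ev = D_iv / F = 2.5 / 0.23 = 10.8696 mg

D_sublingual = 10.9 mg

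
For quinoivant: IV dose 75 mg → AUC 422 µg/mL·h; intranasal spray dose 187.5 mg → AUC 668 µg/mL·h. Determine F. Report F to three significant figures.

F = (AUC_ev / D_ev) / (AUC_iv / D_iv)
  = (668/187.5) / (422/75)
  = 3.56267 / 5.62667 = 0.6332

F = 0.633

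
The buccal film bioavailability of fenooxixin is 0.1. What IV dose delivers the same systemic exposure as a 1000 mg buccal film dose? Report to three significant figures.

Systemic exposure from an extravascular dose = F × D_ev, so the equivalent IV dose is F × D_ev.
D_iv = F × D_ev = 0.1 × 1000 = 100 mg

D_iv = 100 mg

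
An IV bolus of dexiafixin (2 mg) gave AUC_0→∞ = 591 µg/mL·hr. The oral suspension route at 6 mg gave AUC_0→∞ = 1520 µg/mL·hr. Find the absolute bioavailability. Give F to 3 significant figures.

F = 0.857

F = (AUC_ev / D_ev) / (AUC_iv / D_iv)
  = (1520/6) / (591/2)
  = 253.333 / 295.5 = 0.8573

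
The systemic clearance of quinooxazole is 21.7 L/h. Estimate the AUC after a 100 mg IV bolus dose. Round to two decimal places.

AUC_0→∞ = Dose_iv / CL
        = 100 / 21.7 = 4.60829 mg/L·h

AUC = 4.61 mg/L·h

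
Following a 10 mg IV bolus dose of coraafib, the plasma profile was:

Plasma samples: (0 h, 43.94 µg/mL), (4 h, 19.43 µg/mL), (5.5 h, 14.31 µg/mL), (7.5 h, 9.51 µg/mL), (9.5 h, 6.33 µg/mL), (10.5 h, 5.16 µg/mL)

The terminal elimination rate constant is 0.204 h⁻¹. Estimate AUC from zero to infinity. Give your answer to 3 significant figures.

Trapezoidal AUC_0→10.5:
  [0→4]: (43.94+19.43)/2 × 4 = 126.74
  [4→5.5]: (19.43+14.31)/2 × 1.5 = 25.305
  [5.5→7.5]: (14.31+9.51)/2 × 2 = 23.82
  [7.5→9.5]: (9.51+6.33)/2 × 2 = 15.84
  [9.5→10.5]: (6.33+5.16)/2 × 1 = 5.745
  Sum = 197.45 µg/mL·h
Extrapolated tail: C_last / k_e = 5.16 / 0.204 = 25.294
AUC_0→∞ = 197.45 + 25.294 = 222.744 µg/mL·h

AUC = 223 µg/mL·h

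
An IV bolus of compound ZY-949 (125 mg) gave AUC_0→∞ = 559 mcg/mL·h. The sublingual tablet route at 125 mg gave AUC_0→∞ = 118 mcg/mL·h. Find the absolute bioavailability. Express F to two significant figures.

F = (AUC_ev / D_ev) / (AUC_iv / D_iv)
  = (118/125) / (559/125)
  = 0.944 / 4.472 = 0.2111

F = 0.21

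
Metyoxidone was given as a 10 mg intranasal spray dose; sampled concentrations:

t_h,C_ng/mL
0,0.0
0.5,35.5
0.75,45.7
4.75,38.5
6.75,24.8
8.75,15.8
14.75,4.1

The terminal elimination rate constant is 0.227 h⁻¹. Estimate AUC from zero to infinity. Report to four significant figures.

AUC = 369.1 ng/mL·h

Trapezoidal AUC_0→14.75:
  [0→0.5]: (0.0+35.5)/2 × 0.5 = 8.875
  [0.5→0.75]: (35.5+45.7)/2 × 0.25 = 10.15
  [0.75→4.75]: (45.7+38.5)/2 × 4 = 168.4
  [4.75→6.75]: (38.5+24.8)/2 × 2 = 63.3
  [6.75→8.75]: (24.8+15.8)/2 × 2 = 40.6
  [8.75→14.75]: (15.8+4.1)/2 × 6 = 59.7
  Sum = 351.025 ng/mL·h
Extrapolated tail: C_last / k_e = 4.1 / 0.227 = 18.062
AUC_0→∞ = 351.025 + 18.062 = 369.087 ng/mL·h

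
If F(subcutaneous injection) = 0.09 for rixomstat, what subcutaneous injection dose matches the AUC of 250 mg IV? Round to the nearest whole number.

For equal systemic exposure: F × D_ev = D_iv
D_ev = D_iv / F = 250 / 0.09 = 2777.78 mg

D_subcutaneous = 2778 mg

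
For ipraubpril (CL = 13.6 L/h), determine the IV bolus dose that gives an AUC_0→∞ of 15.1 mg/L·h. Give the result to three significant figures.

Dose = 205 mg

Dose_iv = CL × AUC_0→∞
     = 13.6 × 15.1 = 205.36 mg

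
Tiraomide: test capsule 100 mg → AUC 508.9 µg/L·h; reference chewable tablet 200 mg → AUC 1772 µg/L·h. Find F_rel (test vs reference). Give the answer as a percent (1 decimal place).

F_rel = 57.4%

F_rel = (AUC_test/D_test) / (AUC_ref/D_ref)
      = (508.9/100) / (1772/200)
      = 5.089 / 8.86 = 0.5744 = 57.44%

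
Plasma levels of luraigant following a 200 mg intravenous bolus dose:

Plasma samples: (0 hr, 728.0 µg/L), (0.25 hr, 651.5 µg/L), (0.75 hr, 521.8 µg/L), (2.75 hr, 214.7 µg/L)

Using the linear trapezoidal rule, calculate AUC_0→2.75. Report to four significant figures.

AUC = 1202 µg/L·hr

Trapezoidal AUC_0→2.75:
  [0→0.25]: (728.0+651.5)/2 × 0.25 = 172.4375
  [0.25→0.75]: (651.5+521.8)/2 × 0.5 = 293.325
  [0.75→2.75]: (521.8+214.7)/2 × 2 = 736.5
  Sum = 1202.2625 µg/L·hr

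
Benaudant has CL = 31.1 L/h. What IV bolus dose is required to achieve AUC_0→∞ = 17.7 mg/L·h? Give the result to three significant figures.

Dose = 550 mg

Dose_iv = CL × AUC_0→∞
     = 31.1 × 17.7 = 550.47 mg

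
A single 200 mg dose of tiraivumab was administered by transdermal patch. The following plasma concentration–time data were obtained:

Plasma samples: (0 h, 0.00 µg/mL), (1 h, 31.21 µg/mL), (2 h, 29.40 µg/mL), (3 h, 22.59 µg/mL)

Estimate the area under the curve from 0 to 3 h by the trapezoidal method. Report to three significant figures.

AUC = 71.9 µg/mL·h

Trapezoidal AUC_0→3:
  [0→1]: (0.00+31.21)/2 × 1 = 15.605
  [1→2]: (31.21+29.40)/2 × 1 = 30.305
  [2→3]: (29.40+22.59)/2 × 1 = 25.995
  Sum = 71.905 µg/mL·h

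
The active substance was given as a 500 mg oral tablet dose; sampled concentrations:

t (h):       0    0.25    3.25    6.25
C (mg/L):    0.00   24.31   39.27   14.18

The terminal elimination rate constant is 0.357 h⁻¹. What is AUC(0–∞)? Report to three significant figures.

Trapezoidal AUC_0→6.25:
  [0→0.25]: (0.00+24.31)/2 × 0.25 = 3.03875
  [0.25→3.25]: (24.31+39.27)/2 × 3 = 95.37
  [3.25→6.25]: (39.27+14.18)/2 × 3 = 80.175
  Sum = 178.58375 mg/L·h
Extrapolated tail: C_last / k_e = 14.18 / 0.357 = 39.720
AUC_0→∞ = 178.58375 + 39.720 = 218.30375 mg/L·h

AUC = 218 mg/L·h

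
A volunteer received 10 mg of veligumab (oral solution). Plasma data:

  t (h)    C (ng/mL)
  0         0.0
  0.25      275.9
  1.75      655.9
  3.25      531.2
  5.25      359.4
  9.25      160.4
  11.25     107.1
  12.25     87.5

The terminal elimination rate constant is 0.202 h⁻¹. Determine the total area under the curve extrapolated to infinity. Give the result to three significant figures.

Trapezoidal AUC_0→12.25:
  [0→0.25]: (0.0+275.9)/2 × 0.25 = 34.4875
  [0.25→1.75]: (275.9+655.9)/2 × 1.5 = 698.85
  [1.75→3.25]: (655.9+531.2)/2 × 1.5 = 890.325
  [3.25→5.25]: (531.2+359.4)/2 × 2 = 890.6
  [5.25→9.25]: (359.4+160.4)/2 × 4 = 1039.6
  [9.25→11.25]: (160.4+107.1)/2 × 2 = 267.5
  [11.25→12.25]: (107.1+87.5)/2 × 1 = 97.3
  Sum = 3918.6625 ng/mL·h
Extrapolated tail: C_last / k_e = 87.5 / 0.202 = 433.168
AUC_0→∞ = 3918.6625 + 433.168 = 4351.8305 ng/mL·h

AUC = 4350 ng/mL·h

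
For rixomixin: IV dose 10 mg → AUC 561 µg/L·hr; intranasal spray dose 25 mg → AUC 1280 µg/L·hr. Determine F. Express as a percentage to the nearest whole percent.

F = 91%

F = (AUC_ev / D_ev) / (AUC_iv / D_iv)
  = (1280/25) / (561/10)
  = 51.2 / 56.1 = 0.9127
  = 91.27%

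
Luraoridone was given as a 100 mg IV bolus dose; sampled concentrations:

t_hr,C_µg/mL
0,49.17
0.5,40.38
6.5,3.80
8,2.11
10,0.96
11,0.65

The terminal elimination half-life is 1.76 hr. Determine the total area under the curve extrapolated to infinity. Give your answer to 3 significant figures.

AUC = 165 µg/mL·hr

Trapezoidal AUC_0→11:
  [0→0.5]: (49.17+40.38)/2 × 0.5 = 22.3875
  [0.5→6.5]: (40.38+3.80)/2 × 6 = 132.54
  [6.5→8]: (3.80+2.11)/2 × 1.5 = 4.4325
  [8→10]: (2.11+0.96)/2 × 2 = 3.07
  [10→11]: (0.96+0.65)/2 × 1 = 0.805
  Sum = 163.235 µg/mL·hr
k_e = ln2 / t½ = 0.693147 / 1.76 = 0.3938 hr^-1
Extrapolated tail: C_last / k_e = 0.65 / 0.3938 = 1.651
AUC_0→∞ = 163.235 + 1.651 = 164.886 µg/mL·hr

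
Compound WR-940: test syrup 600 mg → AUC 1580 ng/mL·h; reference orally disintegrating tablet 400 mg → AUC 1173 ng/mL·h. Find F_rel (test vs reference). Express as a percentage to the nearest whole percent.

F_rel = 90%

F_rel = (AUC_test/D_test) / (AUC_ref/D_ref)
      = (1580/600) / (1173/400)
      = 2.63333 / 2.9325 = 0.8980 = 89.80%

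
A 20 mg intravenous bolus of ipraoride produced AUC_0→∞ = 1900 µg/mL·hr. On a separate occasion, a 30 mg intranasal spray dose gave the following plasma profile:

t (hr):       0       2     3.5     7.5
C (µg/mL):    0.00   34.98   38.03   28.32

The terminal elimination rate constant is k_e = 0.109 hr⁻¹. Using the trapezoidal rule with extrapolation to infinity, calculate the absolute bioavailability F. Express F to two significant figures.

Trapezoidal AUC_0→7.5 (intranasal spray):
  [0→2]: (0.00+34.98)/2 × 2 = 34.98
  [2→3.5]: (34.98+38.03)/2 × 1.5 = 54.7575
  [3.5→7.5]: (38.03+28.32)/2 × 4 = 132.7
  Sum = 222.4375 µg/mL·hr
Tail: C_last/k_e = 28.32/0.109 = 259.817
AUC_0→∞ (intranasal spray) = 222.4375 + 259.817 = 482.2545 µg/mL·hr
F = (AUC_ev/D_ev)/(AUC_iv/D_iv) = (482.2545/30)/(1900/20) = 16.07515/95 = 0.1692

F = 0.17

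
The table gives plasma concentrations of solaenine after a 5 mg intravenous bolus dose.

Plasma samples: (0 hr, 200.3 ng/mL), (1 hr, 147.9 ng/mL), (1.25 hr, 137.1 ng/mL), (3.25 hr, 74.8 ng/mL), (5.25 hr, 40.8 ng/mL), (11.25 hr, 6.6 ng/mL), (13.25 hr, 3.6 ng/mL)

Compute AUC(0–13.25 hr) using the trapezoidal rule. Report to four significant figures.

AUC = 689.6 ng/mL·hr

Trapezoidal AUC_0→13.25:
  [0→1]: (200.3+147.9)/2 × 1 = 174.1
  [1→1.25]: (147.9+137.1)/2 × 0.25 = 35.625
  [1.25→3.25]: (137.1+74.8)/2 × 2 = 211.9
  [3.25→5.25]: (74.8+40.8)/2 × 2 = 115.6
  [5.25→11.25]: (40.8+6.6)/2 × 6 = 142.2
  [11.25→13.25]: (6.6+3.6)/2 × 2 = 10.2
  Sum = 689.625 ng/mL·hr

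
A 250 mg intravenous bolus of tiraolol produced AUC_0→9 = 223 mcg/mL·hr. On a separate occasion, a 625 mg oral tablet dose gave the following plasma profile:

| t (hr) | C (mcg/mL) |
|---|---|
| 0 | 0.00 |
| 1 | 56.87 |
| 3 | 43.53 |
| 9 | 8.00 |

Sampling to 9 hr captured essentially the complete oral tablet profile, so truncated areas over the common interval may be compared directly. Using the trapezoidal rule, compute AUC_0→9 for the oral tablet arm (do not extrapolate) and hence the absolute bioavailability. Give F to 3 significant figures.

F = 0.508

Trapezoidal AUC_0→9 (oral tablet):
  [0→1]: (0.00+56.87)/2 × 1 = 28.435
  [1→3]: (56.87+43.53)/2 × 2 = 100.4
  [3→9]: (43.53+8.00)/2 × 6 = 154.59
  Sum = 283.425 mcg/mL·hr
F = (AUC_ev/D_ev)/(AUC_iv/D_iv) = (283.425/625)/(223/250) = 0.45348/0.892 = 0.5084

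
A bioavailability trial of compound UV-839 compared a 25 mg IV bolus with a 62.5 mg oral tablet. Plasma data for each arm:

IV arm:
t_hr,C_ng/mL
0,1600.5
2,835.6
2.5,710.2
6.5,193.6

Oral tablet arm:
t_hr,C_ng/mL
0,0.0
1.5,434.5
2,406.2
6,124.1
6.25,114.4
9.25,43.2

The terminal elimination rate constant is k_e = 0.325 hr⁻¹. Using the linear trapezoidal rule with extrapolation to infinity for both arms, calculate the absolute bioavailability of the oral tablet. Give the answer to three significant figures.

F = 0.153

Trapezoidal AUC_0→6.5 (IV):
  [0→2]: (1600.5+835.6)/2 × 2 = 2436.1
  [2→2.5]: (835.6+710.2)/2 × 0.5 = 386.45
  [2.5→6.5]: (710.2+193.6)/2 × 4 = 1807.6
  Sum = 4630.15 ng/mL·hr
IV tail: 193.6/0.325 = 595.692; AUC_iv,0→∞ = 4630.15 + 595.692 = 5225.842 ng/mL·hr
Trapezoidal AUC_0→9.25 (oral tablet):
  [0→1.5]: (0.0+434.5)/2 × 1.5 = 325.875
  [1.5→2]: (434.5+406.2)/2 × 0.5 = 210.175
  [2→6]: (406.2+124.1)/2 × 4 = 1060.6
  [6→6.25]: (124.1+114.4)/2 × 0.25 = 29.8125
  [6.25→9.25]: (114.4+43.2)/2 × 3 = 236.4
  Sum = 1862.8625 ng/mL·hr
oral tablet tail: 43.2/0.325 = 132.923; AUC_ev,0→∞ = 1862.8625 + 132.923 = 1995.7855 ng/mL·hr
F = (AUC_ev/D_ev)/(AUC_iv/D_iv) = (1995.7855/62.5)/(5225.842/25) = 31.932568/209.03368 = 0.1528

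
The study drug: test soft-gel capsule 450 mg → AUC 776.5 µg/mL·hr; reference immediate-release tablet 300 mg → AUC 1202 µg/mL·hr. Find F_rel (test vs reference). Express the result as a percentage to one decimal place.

F_rel = (AUC_test/D_test) / (AUC_ref/D_ref)
      = (776.5/450) / (1202/300)
      = 1.72556 / 4.00667 = 0.4307 = 43.07%

F_rel = 43.1%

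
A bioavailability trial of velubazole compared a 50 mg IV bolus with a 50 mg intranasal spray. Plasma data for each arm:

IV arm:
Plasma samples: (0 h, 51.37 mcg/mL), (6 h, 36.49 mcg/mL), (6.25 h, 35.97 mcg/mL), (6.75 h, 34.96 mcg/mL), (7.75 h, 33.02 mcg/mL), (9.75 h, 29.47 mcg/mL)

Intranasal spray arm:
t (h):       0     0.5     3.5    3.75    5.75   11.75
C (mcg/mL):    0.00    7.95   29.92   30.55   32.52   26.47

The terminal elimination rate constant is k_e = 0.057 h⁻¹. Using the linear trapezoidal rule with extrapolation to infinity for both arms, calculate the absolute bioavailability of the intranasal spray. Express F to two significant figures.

Trapezoidal AUC_0→9.75 (IV):
  [0→6]: (51.37+36.49)/2 × 6 = 263.58
  [6→6.25]: (36.49+35.97)/2 × 0.25 = 9.0575
  [6.25→6.75]: (35.97+34.96)/2 × 0.5 = 17.7325
  [6.75→7.75]: (34.96+33.02)/2 × 1 = 33.99
  [7.75→9.75]: (33.02+29.47)/2 × 2 = 62.49
  Sum = 386.85 mcg/mL·h
IV tail: 29.47/0.057 = 517.018; AUC_iv,0→∞ = 386.85 + 517.018 = 903.868 mcg/mL·h
Trapezoidal AUC_0→11.75 (intranasal spray):
  [0→0.5]: (0.00+7.95)/2 × 0.5 = 1.9875
  [0.5→3.5]: (7.95+29.92)/2 × 3 = 56.805
  [3.5→3.75]: (29.92+30.55)/2 × 0.25 = 7.55875
  [3.75→5.75]: (30.55+32.52)/2 × 2 = 63.07
  [5.75→11.75]: (32.52+26.47)/2 × 6 = 176.97
  Sum = 306.39125 mcg/mL·h
intranasal spray tail: 26.47/0.057 = 464.386; AUC_ev,0→∞ = 306.39125 + 464.386 = 770.77725 mcg/mL·h
F = (AUC_ev/D_ev)/(AUC_iv/D_iv) = (770.77725/50)/(903.868/50) = 15.415545/18.07736 = 0.8528

F = 0.85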